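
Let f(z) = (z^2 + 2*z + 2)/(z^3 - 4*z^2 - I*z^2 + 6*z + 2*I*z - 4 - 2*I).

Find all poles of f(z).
The singularities of f are the zeros of the denominator. Factoring,
  z^3 - 4*z^2 - I*z^2 + 6*z + 2*I*z - 4 - 2*I = (z - 1 + I)*(z - 2 - I)*(z - 1 - I)
so the candidates are z = 1 - I, z = 2 + I, z = 1 + I.

Check the numerator P(z) = z^2 + 2*z + 2 at each one:
  P(1 - I) = 4 - 4*I ≠ 0, so z = 1 - I is a (simple) pole.
  P(2 + I) = 9 + 6*I ≠ 0, so z = 2 + I is a (simple) pole.
  P(1 + I) = 4 + 4*I ≠ 0, so z = 1 + I is a (simple) pole.

Poles of f: {1 - I, 1 + I, 2 + I}

Final answer: {1 - I, 1 + I, 2 + I}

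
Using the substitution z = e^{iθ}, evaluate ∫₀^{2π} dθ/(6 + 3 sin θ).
Call the integral J. The integrand is 2π-periodic and we integrate over a full period, so shifting θ does not change the value (θ → θ + π/2 turns sin θ into cos θ). Hence
  J = ∫₀^{2π} dθ/(6 + 3 cos θ).
Put z = e^{iθ}: then cos θ = (z + 1/z)/2, dθ = dz/(iz), and z runs once counterclockwise around |z| = 1:
  J = ∮_{|z|=1} 1/(6 + 3*(z + 1/z)/2) · dz/(iz) = (2/i) ∮_{|z|=1} dz/(3*z^2 + 12*z + 3).
The roots of 3*z^2 + 12*z + 3 are z = (-6 ± sqrt(6^2 - 3^2))/3, with sqrt(27) = 3*sqrt(3); their product is 1, so only z₊ = -2 + sqrt(3) lies inside the unit circle (z₋ = -2 - sqrt(3) lies outside).
z₊ is a simple zero of q(z) = 3*z^2 + 12*z + 3, so Res(1/q, z₊) = 1/q'(z₊) with q'(z) = 6*z + 12; and q'(z₊) = 3*(z₊ - z₋) = 6*sqrt(3).
Therefore J = (2/i) · 2πi · 1/(6*sqrt(3)) = 2*pi/(3*sqrt(3)) = 2*sqrt(3)*pi/9

Final answer: 2*sqrt(3)*pi/9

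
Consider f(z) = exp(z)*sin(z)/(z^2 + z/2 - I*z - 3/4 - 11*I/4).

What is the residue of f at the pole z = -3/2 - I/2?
Write f(z) = P(z)/Q(z) with P(z) = exp(z)*sin(z) and Q(z) = z^2 + z/2 - I*z - 3/4 - 11*I/4.
The denominator factors as Q(z) = (z + 3/2 + I/2)*(z - 1 - 3*I/2), so z = -3/2 - I/2 is a simple zero of Q and P is analytic there; z = -3/2 - I/2 is therefore a simple pole and
  Res(f, z₀) = P(z₀)/Q'(z₀).

Q'(z) = 2*z + 1/2 - I, so Q'(-3/2 - I/2) = -5/2 - 2*I.
P(-3/2 - I/2) = -exp(-3/2 - I/2)*sin(3/2 + I/2).

Res(f, -3/2 - I/2) = (-exp(-3/2 - I/2)*sin(3/2 + I/2))/(-5/2 - 2*I) = (10/41 - 8*I/41)*exp(-3/2 - I/2)*sin(3/2 + I/2)

Final answer: (10/41 - 8*I/41)*exp(-3/2 - I/2)*sin(3/2 + I/2)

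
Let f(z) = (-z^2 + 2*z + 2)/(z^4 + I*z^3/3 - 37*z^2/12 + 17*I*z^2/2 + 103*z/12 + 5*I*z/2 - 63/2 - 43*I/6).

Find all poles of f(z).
The singularities of f are the zeros of the denominator. Factoring,
  z^4 + I*z^3/3 - 37*z^2/12 + 17*I*z^2/2 + 103*z/12 + 5*I*z/2 - 63/2 - 43*I/6 = (z - 2 + 2*I)*(z + 3 - 2*I/3)*(z + 1/2 - 2*I)*(z - 3/2 + I)
so the candidates are z = 2 - 2*I, z = -3 + 2*I/3, z = -1/2 + 2*I, z = 3/2 - I.

Check the numerator P(z) = -z^2 + 2*z + 2 at each one:
  P(2 - 2*I) = 6 + 4*I ≠ 0, so z = 2 - 2*I is a (simple) pole.
  P(-3 + 2*I/3) = -113/9 + 16*I/3 ≠ 0, so z = -3 + 2*I/3 is a (simple) pole.
  P(-1/2 + 2*I) = 19/4 + 6*I ≠ 0, so z = -1/2 + 2*I is a (simple) pole.
  P(3/2 - I) = 15/4 + I ≠ 0, so z = 3/2 - I is a (simple) pole.

Poles of f: {-3 + 2*I/3, -1/2 + 2*I, 3/2 - I, 2 - 2*I}

Final answer: {-3 + 2*I/3, -1/2 + 2*I, 3/2 - I, 2 - 2*I}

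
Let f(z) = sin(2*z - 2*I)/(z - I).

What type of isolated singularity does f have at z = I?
Let u = z - I. The argument of sin is 2*z - 2*I = 2u, so
  f = sin(2u)/u = ((2u) - (2u)^3/6 + ...)/u = 2 - (4/3)*u^2 + ...
The Laurent expansion about u = 0 has no negative powers; equivalently lim_{z→I} f(z) = 2 exists and is finite.
So the singularity is removable.

Final answer: removable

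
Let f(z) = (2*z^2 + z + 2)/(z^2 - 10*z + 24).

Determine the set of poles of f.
The singularities of f are the zeros of the denominator. Factoring,
  z^2 - 10*z + 24 = (z - 4)*(z - 6)
so the candidates are z = 4, z = 6.

Check the numerator P(z) = 2*z^2 + z + 2 at each one:
  P(4) = 38 ≠ 0, so z = 4 is a (simple) pole.
  P(6) = 80 ≠ 0, so z = 6 is a (simple) pole.

Poles of f: {4, 6}

Final answer: {4, 6}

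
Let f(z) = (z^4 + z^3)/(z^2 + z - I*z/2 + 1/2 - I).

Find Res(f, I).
Write f(z) = P(z)/Q(z) with P(z) = z^4 + z^3 and Q(z) = z^2 + z - I*z/2 + 1/2 - I.
The denominator factors as Q(z) = (z - I)*(z + 1 + I/2), so z = I is a simple zero of Q and P is analytic there; z = I is therefore a simple pole and
  Res(f, z₀) = P(z₀)/Q'(z₀).

Q'(z) = 2*z + 1 - I/2, so Q'(I) = 1 + 3*I/2.
P(I) = 1 - I.

Res(f, I) = (1 - I)/(1 + 3*I/2) = -2/13 - 10*I/13

Final answer: -2/13 - 10*I/13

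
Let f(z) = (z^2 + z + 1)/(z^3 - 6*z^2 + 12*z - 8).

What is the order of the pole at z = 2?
Factor the denominator:
  z^3 - 6*z^2 + 12*z - 8 = (z - 2)^3

The numerator P(z) = z^2 + z + 1 has P(2) = 7 ≠ 0, so no factor of (z - 2) cancels.
Near z = 2 we can therefore write f(z) = g(z)/(z - 2)^3 with g analytic at 2 and g(2) ≠ 0 (g is just the numerator).

Hence z = 2 is a pole of order 3.

Final answer: 3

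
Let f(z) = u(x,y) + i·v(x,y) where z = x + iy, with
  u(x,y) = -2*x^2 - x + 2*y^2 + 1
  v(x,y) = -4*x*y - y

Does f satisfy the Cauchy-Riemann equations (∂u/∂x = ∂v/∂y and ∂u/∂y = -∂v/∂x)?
∂u/∂x = -4*x - 1
∂v/∂y = -4*x - 1
∂u/∂y = 4*y
∂v/∂x = -4*y
∂u/∂x = ∂v/∂y and ∂u/∂y = -∂v/∂x hold identically; f is analytic.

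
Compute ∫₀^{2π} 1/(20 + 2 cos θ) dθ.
sqrt(11)*pi/33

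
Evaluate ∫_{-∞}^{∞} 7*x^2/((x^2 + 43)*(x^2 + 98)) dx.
7*pi*(-sqrt(43) + 7*sqrt(2))/55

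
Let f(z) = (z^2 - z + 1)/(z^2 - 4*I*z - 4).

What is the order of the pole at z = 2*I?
Factor the denominator:
  z^2 - 4*I*z - 4 = (z - 2*I)^2

The numerator P(z) = z^2 - z + 1 has P(2*I) = -3 - 2*I ≠ 0, so no factor of (z - 2*I) cancels.
Near z = 2*I we can therefore write f(z) = g(z)/(z - 2*I)^2 with g analytic at 2*I and g(2*I) ≠ 0 (g is just the numerator).

Hence z = 2*I is a pole of order 2.

Final answer: 2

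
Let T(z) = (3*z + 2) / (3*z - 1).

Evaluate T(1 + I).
Substitute z = 1 + I:
  numerator:   3*(1 + I) + 2 = 5 + 3*I
  denominator: 3*(1 + I) - 1 = 2 + 3*I
T(1 + I) = (5 + 3*I)/(2 + 3*I); multiplying numerator and denominator by the conjugate 2 - 3*I gives (19 - 9*I)/13 = 19/13 - 9*I/13

Final answer: 19/13 - 9*I/13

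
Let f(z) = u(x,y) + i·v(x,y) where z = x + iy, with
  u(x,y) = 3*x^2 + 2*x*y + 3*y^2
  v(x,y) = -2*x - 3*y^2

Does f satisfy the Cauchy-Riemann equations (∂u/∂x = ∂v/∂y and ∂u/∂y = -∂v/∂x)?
∂u/∂x = 6*x + 2*y
∂v/∂y = -6*y
∂u/∂y = 2*x + 6*y
∂v/∂x = -2
∂u/∂x ≠ ∂v/∂y and ∂u/∂y ≠ -∂v/∂x; the Cauchy-Riemann equations are not satisfied, so f is not analytic.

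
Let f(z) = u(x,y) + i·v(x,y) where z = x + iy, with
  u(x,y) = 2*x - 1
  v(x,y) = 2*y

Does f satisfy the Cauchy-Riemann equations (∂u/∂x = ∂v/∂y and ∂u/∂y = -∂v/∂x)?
∂u/∂x = 2
∂v/∂y = 2
∂u/∂y = 0
∂v/∂x = 0
∂u/∂x = ∂v/∂y and ∂u/∂y = -∂v/∂x hold identically; f is analytic.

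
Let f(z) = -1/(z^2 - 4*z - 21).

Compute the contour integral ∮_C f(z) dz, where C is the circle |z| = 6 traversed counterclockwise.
I*pi/5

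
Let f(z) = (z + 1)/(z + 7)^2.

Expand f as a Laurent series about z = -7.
Put w = z - (-7), i.e. z = w - 7. The denominator is w^2, so it suffices to rewrite the numerator in powers of w.

P(z) = z + 1
P(w - 7) = -6 + w

Dividing each term by w^2:
  f = -6/w^2 + 1/w

Substituting back w = z + 7:
  f(z) = -6/(z + 7)^2 + 1/(z + 7)

The series is finite because the numerator is a polynomial; the negative powers form the principal part, and the coefficient of 1/(z + 7) gives Res(f, -7) = 1.

Final answer: -6/(z + 7)^2 + 1/(z + 7)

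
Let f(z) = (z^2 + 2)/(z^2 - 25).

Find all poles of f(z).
The singularities of f are the zeros of the denominator. Factoring,
  z^2 - 25 = (z - 5)*(z + 5)
so the candidates are z = 5, z = -5.

Check the numerator P(z) = z^2 + 2 at each one:
  P(5) = 27 ≠ 0, so z = 5 is a (simple) pole.
  P(-5) = 27 ≠ 0, so z = -5 is a (simple) pole.

Poles of f: {-5, 5}

Final answer: {-5, 5}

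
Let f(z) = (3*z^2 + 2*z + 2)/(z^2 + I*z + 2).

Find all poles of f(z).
The singularities of f are the zeros of the denominator. Factoring,
  z^2 + I*z + 2 = (z - I)*(z + 2*I)
so the candidates are z = I, z = -2*I.

Check the numerator P(z) = 3*z^2 + 2*z + 2 at each one:
  P(I) = -1 + 2*I ≠ 0, so z = I is a (simple) pole.
  P(-2*I) = -10 - 4*I ≠ 0, so z = -2*I is a (simple) pole.

Poles of f: {-2*I, I}

Final answer: {-2*I, I}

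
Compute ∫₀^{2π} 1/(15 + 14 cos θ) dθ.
Let J = ∫₀^{2π} dθ/(15 + 14 cos θ).
Put z = e^{iθ}: then cos θ = (z + 1/z)/2, dθ = dz/(iz), and z runs once counterclockwise around |z| = 1:
  J = ∮_{|z|=1} 1/(15 + 14*(z + 1/z)/2) · dz/(iz) = (2/i) ∮_{|z|=1} dz/(14*z^2 + 30*z + 14).
The roots of 14*z^2 + 30*z + 14 are z = (-15 ± sqrt(15^2 - 14^2))/14, with sqrt(29) = sqrt(29); their product is 1, so only z₊ = -15/14 + sqrt(29)/14 lies inside the unit circle (z₋ = -15/14 - sqrt(29)/14 lies outside).
z₊ is a simple zero of q(z) = 14*z^2 + 30*z + 14, so Res(1/q, z₊) = 1/q'(z₊) with q'(z) = 28*z + 30; and q'(z₊) = 14*(z₊ - z₋) = 2*sqrt(29).
Therefore J = (2/i) · 2πi · 1/(2*sqrt(29)) = 2*pi/(sqrt(29)) = 2*sqrt(29)*pi/29

Final answer: 2*sqrt(29)*pi/29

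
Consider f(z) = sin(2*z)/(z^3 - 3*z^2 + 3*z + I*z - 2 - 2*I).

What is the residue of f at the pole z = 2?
Write f(z) = P(z)/Q(z) with P(z) = sin(2*z) and Q(z) = z^3 - 3*z^2 + 3*z + I*z - 2 - 2*I.
The denominator factors as Q(z) = (z - 1 + I)*(z - 2)*(z - I), so z = 2 is a simple zero of Q and P is analytic there; z = 2 is therefore a simple pole and
  Res(f, z₀) = P(z₀)/Q'(z₀).

Q'(z) = 3*z^2 - 6*z + 3 + I, so Q'(2) = 3 + I.
P(2) = sin(4).

Res(f, 2) = (sin(4))/(3 + I) = (3/10 - I/10)*sin(4)

Final answer: (3/10 - I/10)*sin(4)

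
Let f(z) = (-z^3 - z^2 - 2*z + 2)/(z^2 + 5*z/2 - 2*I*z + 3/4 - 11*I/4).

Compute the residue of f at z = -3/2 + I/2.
Write f(z) = P(z)/Q(z) with P(z) = -z^3 - z^2 - 2*z + 2 and Q(z) = z^2 + 5*z/2 - 2*I*z + 3/4 - 11*I/4.
The denominator factors as Q(z) = (z + 1 - 3*I/2)*(z + 3/2 - I/2), so z = -3/2 + I/2 is a simple zero of Q and P is analytic there; z = -3/2 + I/2 is therefore a simple pole and
  Res(f, z₀) = P(z₀)/Q'(z₀).

Q'(z) = 2*z + 5/2 - 2*I, so Q'(-3/2 + I/2) = -1/2 - I.
P(-3/2 + I/2) = 21/4 - 11*I/4.

Res(f, -3/2 + I/2) = (21/4 - 11*I/4)/(-1/2 - I) = 1/10 + 53*I/10

Final answer: 1/10 + 53*I/10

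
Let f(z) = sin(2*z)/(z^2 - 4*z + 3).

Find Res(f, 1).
Write f(z) = P(z)/Q(z) with P(z) = sin(2*z) and Q(z) = z^2 - 4*z + 3.
The denominator factors as Q(z) = (z - 3)*(z - 1), so z = 1 is a simple zero of Q and P is analytic there; z = 1 is therefore a simple pole and
  Res(f, z₀) = P(z₀)/Q'(z₀).

Q'(z) = 2*z - 4, so Q'(1) = -2.
P(1) = sin(2).

Res(f, 1) = (sin(2))/(-2) = -sin(2)/2

Final answer: -sin(2)/2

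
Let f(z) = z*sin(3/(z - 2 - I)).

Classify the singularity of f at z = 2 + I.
Let u = z - 2 - I. Then
  sin(3/u) = Σ_{k≥0} (-1)^k (3)^(2k+1)/((2k+1)!·u^(2k+1)) = 3/u - 9/(2*u^3) + 81/(40*u^5) + ...
which has infinitely many negative powers of u, so sin(3/(z - 2 - I)) has an essential singularity at z = 2 + I.
The extra factor z is a nonzero polynomial; if the product had at most a pole at z = 2 + I, dividing by that polynomial would leave sin(3/(z - 2 - I)) with at most a pole too — contradiction. (Equivalently, the product's Laurent series still has infinitely many negative powers.)
So the singularity is essential.

Final answer: essential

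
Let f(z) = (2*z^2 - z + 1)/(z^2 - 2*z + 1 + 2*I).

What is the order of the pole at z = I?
1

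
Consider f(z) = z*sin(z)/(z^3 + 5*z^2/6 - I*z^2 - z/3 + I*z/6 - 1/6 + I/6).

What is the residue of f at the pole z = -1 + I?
Write f(z) = P(z)/Q(z) with P(z) = z*sin(z) and Q(z) = z^3 + 5*z^2/6 - I*z^2 - z/3 + I*z/6 - 1/6 + I/6.
The denominator factors as Q(z) = (z + 1/3)*(z - 1/2)*(z + 1 - I), so z = -1 + I is a simple zero of Q and P is analytic there; z = -1 + I is therefore a simple pole and
  Res(f, z₀) = P(z₀)/Q'(z₀).

Q'(z) = 3*z^2 + 5*z/3 - 2*I*z - 1/3 + I/6, so Q'(-1 + I) = -13*I/6.
P(-1 + I) = (1 - I)*sin(1 - I).

Res(f, -1 + I) = ((1 - I)*sin(1 - I))/(-13*I/6) = (6/13 + 6*I/13)*sin(1 - I)

Final answer: (6/13 + 6*I/13)*sin(1 - I)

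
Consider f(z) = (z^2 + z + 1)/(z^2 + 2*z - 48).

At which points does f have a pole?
The singularities of f are the zeros of the denominator. Factoring,
  z^2 + 2*z - 48 = (z - 6)*(z + 8)
so the candidates are z = 6, z = -8.

Check the numerator P(z) = z^2 + z + 1 at each one:
  P(6) = 43 ≠ 0, so z = 6 is a (simple) pole.
  P(-8) = 57 ≠ 0, so z = -8 is a (simple) pole.

Poles of f: {-8, 6}

Final answer: {-8, 6}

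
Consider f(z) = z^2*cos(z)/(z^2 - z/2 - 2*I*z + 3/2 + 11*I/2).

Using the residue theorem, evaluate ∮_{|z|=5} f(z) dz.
By the residue theorem, ∮_C f(z) dz = 2πi · (sum of the residues of f at the poles inside |z| = 5).

The denominator factors as (z - 3/2 + I)*(z + 1 - 3*I), so the singularities of f are simple poles at z = 3/2 - I, z = -1 + 3*I.
  |3/2 - I|² = 13/4 < 25 = 5², so this pole is inside the contour.
  |-1 + 3*I|² = 10 < 25 = 5², so this pole is inside the contour.

With P(z) = z^2*cos(z) and Q(z) = z^2 - z/2 - 2*I*z + 3/2 + 11*I/2, each pole is simple, so Res(f, z₀) = P(z₀)/Q'(z₀) with Q'(z) = 2*z - 1/2 - 2*I.
  Res(f, 3/2 - I) = P(3/2 - I)/Q'(3/2 - I) = ((5/4 - 3*I)*cos(3/2 - I))/(5/2 - 4*I) = (121/178 - 10*I/89)*cos(3/2 - I)
  Res(f, -1 + 3*I) = P(-1 + 3*I)/Q'(-1 + 3*I) = ((-8 - 6*I)*cos(1 - 3*I))/(-5/2 + 4*I) = (-16/89 + 188*I/89)*cos(1 - 3*I)

Sum of residues inside C: (121/178 - 10*I/89)*cos(3/2 - I) + (-16/89 + 188*I/89)*cos(1 - 3*I)
∮_C f(z) dz = 2πi · ((121/178 - 10*I/89)*cos(3/2 - I) + (-16/89 + 188*I/89)*cos(1 - 3*I)) = pi*(-376/89 - 32*I/89)*cos(1 - 3*I) + pi*(20/89 + 121*I/89)*cos(3/2 - I)

Final answer: pi*(-376/89 - 32*I/89)*cos(1 - 3*I) + pi*(20/89 + 121*I/89)*cos(3/2 - I)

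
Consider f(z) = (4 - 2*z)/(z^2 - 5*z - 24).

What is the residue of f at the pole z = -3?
Write f(z) = P(z)/Q(z) with P(z) = 4 - 2*z and Q(z) = z^2 - 5*z - 24.
The denominator factors as Q(z) = (z - 8)*(z + 3), so z = -3 is a simple zero of Q and P is analytic there; z = -3 is therefore a simple pole and
  Res(f, z₀) = P(z₀)/Q'(z₀).

Q'(z) = 2*z - 5, so Q'(-3) = -11.
P(-3) = 10.

Res(f, -3) = (10)/(-11) = -10/11

Final answer: -10/11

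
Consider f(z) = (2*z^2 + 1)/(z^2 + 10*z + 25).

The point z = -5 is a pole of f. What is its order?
Factor the denominator:
  z^2 + 10*z + 25 = (z + 5)^2

The numerator P(z) = 2*z^2 + 1 has P(-5) = 51 ≠ 0, so no factor of (z + 5) cancels.
Near z = -5 we can therefore write f(z) = g(z)/(z + 5)^2 with g analytic at -5 and g(-5) ≠ 0 (g is just the numerator).

Hence z = -5 is a pole of order 2.

Final answer: 2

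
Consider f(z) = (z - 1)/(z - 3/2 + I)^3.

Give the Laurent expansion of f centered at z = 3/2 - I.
(1/2 - I)/(z - 3/2 + I)^3 + 1/(z - 3/2 + I)^2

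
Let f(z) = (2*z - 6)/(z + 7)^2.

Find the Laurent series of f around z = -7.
Put w = z - (-7), i.e. z = w - 7. The denominator is w^2, so it suffices to rewrite the numerator in powers of w.

P(z) = 2*z - 6
P(w - 7) = -20 + 2*w

Dividing each term by w^2:
  f = -20/w^2 + 2/w

Substituting back w = z + 7:
  f(z) = -20/(z + 7)^2 + 2/(z + 7)

The series is finite because the numerator is a polynomial; the negative powers form the principal part, and the coefficient of 1/(z + 7) gives Res(f, -7) = 2.

Final answer: -20/(z + 7)^2 + 2/(z + 7)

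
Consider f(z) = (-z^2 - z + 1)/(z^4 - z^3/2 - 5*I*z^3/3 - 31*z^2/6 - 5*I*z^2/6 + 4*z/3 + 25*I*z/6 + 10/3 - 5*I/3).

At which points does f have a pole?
{-2, -1/2 + 2*I/3, 1, 2 + I}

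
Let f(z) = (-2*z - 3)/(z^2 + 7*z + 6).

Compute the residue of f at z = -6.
Write f(z) = P(z)/Q(z) with P(z) = -2*z - 3 and Q(z) = z^2 + 7*z + 6.
The denominator factors as Q(z) = (z + 6)*(z + 1), so z = -6 is a simple zero of Q and P is analytic there; z = -6 is therefore a simple pole and
  Res(f, z₀) = P(z₀)/Q'(z₀).

Q'(z) = 2*z + 7, so Q'(-6) = -5.
P(-6) = 9.

Res(f, -6) = (9)/(-5) = -9/5

Final answer: -9/5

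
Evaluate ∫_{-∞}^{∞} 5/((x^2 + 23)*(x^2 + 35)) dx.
Let f(z) = 5/((z^2 + 23)*(z^2 + 35)). The denominator has no real zeros and deg Q - deg P = 4 ≥ 2, so the integral of f over the upper semicircle |z| = R tends to 0 as R → ∞. Closing the contour in the upper half-plane,
  ∫_{-∞}^{∞} f(x) dx = 2πi · Σ Res(f, z_k)  over the poles with Im z_k > 0.

Zeros of the denominator: z^2 + 23 = 0 gives z = ±sqrt(23)*I; z^2 + 35 = 0 gives z = ±sqrt(35)*I.
Upper half-plane: z = sqrt(23)*I, z = sqrt(35)*I (simple).

Each pole is a simple zero of Q(z) = z^4 + 58*z^2 + 805, so Res(f, z₀) = P(z₀)/Q'(z₀) with P(z) = 5, Q'(z) = 4*z^3 + 116*z:
  Res(f, sqrt(23)*I) = (5)/(24*sqrt(23)*I) = -5*sqrt(23)*I/552
  Res(f, sqrt(35)*I) = (5)/(-24*sqrt(35)*I) = sqrt(35)*I/168

Sum of residues: I*(-35*sqrt(23) + 23*sqrt(35))/3864
∫_{-∞}^{∞} f(x) dx = 2πi · (I*(-35*sqrt(23) + 23*sqrt(35))/3864) = pi*(-23*sqrt(35) + 35*sqrt(23))/1932

Final answer: pi*(-23*sqrt(35) + 35*sqrt(23))/1932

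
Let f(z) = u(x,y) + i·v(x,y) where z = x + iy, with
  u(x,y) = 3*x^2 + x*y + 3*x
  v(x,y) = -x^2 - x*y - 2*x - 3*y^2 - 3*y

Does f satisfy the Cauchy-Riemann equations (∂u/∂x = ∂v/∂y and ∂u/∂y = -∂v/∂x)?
∂u/∂x = 6*x + y + 3
∂v/∂y = -x - 6*y - 3
∂u/∂y = x
∂v/∂x = -2*x - y - 2
∂u/∂x ≠ ∂v/∂y and ∂u/∂y ≠ -∂v/∂x; the Cauchy-Riemann equations are not satisfied, so f is not analytic.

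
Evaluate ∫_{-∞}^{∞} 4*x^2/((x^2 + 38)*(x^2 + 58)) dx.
Let f(z) = 4*z^2/((z^2 + 38)*(z^2 + 58)). The denominator has no real zeros and deg Q - deg P = 2 ≥ 2, so the integral of f over the upper semicircle |z| = R tends to 0 as R → ∞. Closing the contour in the upper half-plane,
  ∫_{-∞}^{∞} f(x) dx = 2πi · Σ Res(f, z_k)  over the poles with Im z_k > 0.

Zeros of the denominator: z^2 + 38 = 0 gives z = ±sqrt(38)*I; z^2 + 58 = 0 gives z = ±sqrt(58)*I.
Upper half-plane: z = sqrt(38)*I, z = sqrt(58)*I (simple).

Each pole is a simple zero of Q(z) = z^4 + 96*z^2 + 2204, so Res(f, z₀) = P(z₀)/Q'(z₀) with P(z) = 4*z^2, Q'(z) = 4*z^3 + 192*z:
  Res(f, sqrt(38)*I) = (-152)/(40*sqrt(38)*I) = sqrt(38)*I/10
  Res(f, sqrt(58)*I) = (-232)/(-40*sqrt(58)*I) = -sqrt(58)*I/10

Sum of residues: I*(-sqrt(58) + sqrt(38))/10
∫_{-∞}^{∞} f(x) dx = 2πi · (I*(-sqrt(58) + sqrt(38))/10) = pi*(-sqrt(38) + sqrt(58))/5

Final answer: pi*(-sqrt(38) + sqrt(58))/5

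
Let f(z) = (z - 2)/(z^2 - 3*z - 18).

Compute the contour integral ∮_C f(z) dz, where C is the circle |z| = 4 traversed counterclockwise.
By the residue theorem, ∮_C f(z) dz = 2πi · (sum of the residues of f at the poles inside |z| = 4).

The denominator factors as (z + 3)*(z - 6), so the singularities of f are simple poles at z = -3, z = 6.
  |-3|² = 9 < 16 = 4², so this pole is inside the contour.
  |6|² = 36 > 16 = 4², so this pole is outside the contour.

With P(z) = z - 2 and Q(z) = z^2 - 3*z - 18, each pole is simple, so Res(f, z₀) = P(z₀)/Q'(z₀) with Q'(z) = 2*z - 3.
  Res(f, -3) = P(-3)/Q'(-3) = (-5)/(-9) = 5/9

∮_C f(z) dz = 2πi · (5/9) = 10*I*pi/9

Final answer: 10*I*pi/9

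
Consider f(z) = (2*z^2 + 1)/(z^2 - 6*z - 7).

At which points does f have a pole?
The singularities of f are the zeros of the denominator. Factoring,
  z^2 - 6*z - 7 = (z + 1)*(z - 7)
so the candidates are z = -1, z = 7.

Check the numerator P(z) = 2*z^2 + 1 at each one:
  P(-1) = 3 ≠ 0, so z = -1 is a (simple) pole.
  P(7) = 99 ≠ 0, so z = 7 is a (simple) pole.

Poles of f: {-1, 7}

Final answer: {-1, 7}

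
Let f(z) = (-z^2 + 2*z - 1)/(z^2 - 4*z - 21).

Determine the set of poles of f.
The singularities of f are the zeros of the denominator. Factoring,
  z^2 - 4*z - 21 = (z + 3)*(z - 7)
so the candidates are z = -3, z = 7.

Check the numerator P(z) = -z^2 + 2*z - 1 at each one:
  P(-3) = -16 ≠ 0, so z = -3 is a (simple) pole.
  P(7) = -36 ≠ 0, so z = 7 is a (simple) pole.

Poles of f: {-3, 7}

Final answer: {-3, 7}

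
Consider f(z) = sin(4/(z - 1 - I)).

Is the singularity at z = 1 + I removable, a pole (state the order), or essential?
Let u = z - 1 - I. Then
  sin(4/u) = Σ_{k≥0} (-1)^k (4)^(2k+1)/((2k+1)!·u^(2k+1)) = 4/u - 32/(3*u^3) + 128/(15*u^5) + ...
which has infinitely many negative powers of u, so sin(4/(z - 1 - I)) has an essential singularity at z = 1 + I.
So the singularity is essential.

Final answer: essential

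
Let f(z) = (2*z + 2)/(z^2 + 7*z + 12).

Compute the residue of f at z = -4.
Write f(z) = P(z)/Q(z) with P(z) = 2*z + 2 and Q(z) = z^2 + 7*z + 12.
The denominator factors as Q(z) = (z + 3)*(z + 4), so z = -4 is a simple zero of Q and P is analytic there; z = -4 is therefore a simple pole and
  Res(f, z₀) = P(z₀)/Q'(z₀).

Q'(z) = 2*z + 7, so Q'(-4) = -1.
P(-4) = -6.

Res(f, -4) = (-6)/(-1) = 6

Final answer: 6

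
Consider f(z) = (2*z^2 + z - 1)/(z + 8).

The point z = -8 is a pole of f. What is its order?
Factor the denominator:
  z + 8 = (z + 8)

The numerator P(z) = 2*z^2 + z - 1 has P(-8) = 119 ≠ 0, so no factor of (z + 8) cancels.
Near z = -8 we can therefore write f(z) = g(z)/(z + 8) with g analytic at -8 and g(-8) ≠ 0 (g is just the numerator).

Hence z = -8 is a pole of order 1.

Final answer: 1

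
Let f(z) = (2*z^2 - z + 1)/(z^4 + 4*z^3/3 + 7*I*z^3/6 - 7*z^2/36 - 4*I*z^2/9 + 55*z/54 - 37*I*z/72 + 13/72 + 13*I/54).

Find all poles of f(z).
The singularities of f are the zeros of the denominator. Factoring,
  z^4 + 4*z^3/3 + 7*I*z^3/6 - 7*z^2/36 - 4*I*z^2/9 + 55*z/54 - 37*I*z/72 + 13/72 + 13*I/54 = (z + 1/3 + I/2)*(z - 1/2 - 2*I/3)*(z + 3/2 + I)*(z + I/3)
so the candidates are z = -1/3 - I/2, z = 1/2 + 2*I/3, z = -3/2 - I, z = -I/3.

Check the numerator P(z) = 2*z^2 - z + 1 at each one:
  P(-1/3 - I/2) = 19/18 + 7*I/6 ≠ 0, so z = -1/3 - I/2 is a (simple) pole.
  P(1/2 + 2*I/3) = 1/9 + 2*I/3 ≠ 0, so z = 1/2 + 2*I/3 is a (simple) pole.
  P(-3/2 - I) = 5 + 7*I ≠ 0, so z = -3/2 - I is a (simple) pole.
  P(-I/3) = 7/9 + I/3 ≠ 0, so z = -I/3 is a (simple) pole.

Poles of f: {-3/2 - I, -1/3 - I/2, -I/3, 1/2 + 2*I/3}

Final answer: {-3/2 - I, -1/3 - I/2, -I/3, 1/2 + 2*I/3}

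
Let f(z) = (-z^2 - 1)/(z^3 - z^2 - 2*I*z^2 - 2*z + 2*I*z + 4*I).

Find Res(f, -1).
Write f(z) = P(z)/Q(z) with P(z) = -z^2 - 1 and Q(z) = z^3 - z^2 - 2*I*z^2 - 2*z + 2*I*z + 4*I.
The denominator factors as Q(z) = (z - 2)*(z + 1)*(z - 2*I), so z = -1 is a simple zero of Q and P is analytic there; z = -1 is therefore a simple pole and
  Res(f, z₀) = P(z₀)/Q'(z₀).

Q'(z) = 3*z^2 - 2*z - 4*I*z - 2 + 2*I, so Q'(-1) = 3 + 6*I.
P(-1) = -2.

Res(f, -1) = (-2)/(3 + 6*I) = -2/15 + 4*I/15

Final answer: -2/15 + 4*I/15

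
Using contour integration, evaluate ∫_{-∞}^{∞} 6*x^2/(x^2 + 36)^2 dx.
Let f(z) = 6*z^2/(z^2 + 36)^2. The denominator has no real zeros and deg Q - deg P = 2 ≥ 2, so the integral of f over the upper semicircle |z| = R tends to 0 as R → ∞. Closing the contour in the upper half-plane,
  ∫_{-∞}^{∞} f(x) dx = 2πi · Σ Res(f, z_k)  over the poles with Im z_k > 0.

Zeros of the denominator: z^2 + 36 = 0 gives z = ±6*I.
Upper half-plane: z = 6*I (a pole of order 2).

Write f(z) = g(z)/(z - 6*I)^2 with g(z) = 6*z^2/(z + 6*I)^2. For a double pole, Res(f, z₀) = g'(z₀):
  g'(z) = 72*I*z/(z + 6*I)^3
  Res(f, 6*I) = g'(6*I) = -I/4

∫_{-∞}^{∞} f(x) dx = 2πi · (-I/4) = pi/2

Final answer: pi/2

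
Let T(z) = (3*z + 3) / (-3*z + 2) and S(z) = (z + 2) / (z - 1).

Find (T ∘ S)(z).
(T ∘ S)(z) = T(S(z)) = ((3)*S(z) + (3))/((-3)*S(z) + (2)). Multiply numerator and denominator by z - 1:
  numerator:   (3)*(z + 2) + (3)*(z - 1) = 6*z + 3
  denominator: (-3)*(z + 2) + (2)*(z - 1) = -z - 8
(T ∘ S)(z) = (6*z + 3)/(-z - 8) = (-6*z - 3)/(z + 8)

Final answer: (-6*z - 3)/(z + 8)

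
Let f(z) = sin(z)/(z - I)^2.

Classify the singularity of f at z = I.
Write f(z) = g(z)/(z - I)^2 with g(z) = sin(z).
g is entire and g(I) = I*sinh(1) ≠ 0, so no factor of (z - I) cancels: the Laurent expansion of f about z = I starts at the power -2, i.e. lim_{z→z₀} (z - z₀)^2 f(z) = I*sinh(1) is finite and nonzero.
So z = I is a pole of order 2.

Final answer: pole of order 2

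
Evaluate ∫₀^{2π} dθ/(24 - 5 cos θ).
Call the integral J. The integrand is 2π-periodic and we integrate over a full period, so shifting θ does not change the value (θ → θ + π flips the sign of the trig term). Hence
  J = ∫₀^{2π} dθ/(24 + 5 cos θ).
Put z = e^{iθ}: then cos θ = (z + 1/z)/2, dθ = dz/(iz), and z runs once counterclockwise around |z| = 1:
  J = ∮_{|z|=1} 1/(24 + 5*(z + 1/z)/2) · dz/(iz) = (2/i) ∮_{|z|=1} dz/(5*z^2 + 48*z + 5).
The roots of 5*z^2 + 48*z + 5 are z = (-24 ± sqrt(24^2 - 5^2))/5, with sqrt(551) = sqrt(551); their product is 1, so only z₊ = -24/5 + sqrt(551)/5 lies inside the unit circle (z₋ = -24/5 - sqrt(551)/5 lies outside).
z₊ is a simple zero of q(z) = 5*z^2 + 48*z + 5, so Res(1/q, z₊) = 1/q'(z₊) with q'(z) = 10*z + 48; and q'(z₊) = 5*(z₊ - z₋) = 2*sqrt(551).
Therefore J = (2/i) · 2πi · 1/(2*sqrt(551)) = 2*pi/(sqrt(551)) = 2*sqrt(551)*pi/551

Final answer: 2*sqrt(551)*pi/551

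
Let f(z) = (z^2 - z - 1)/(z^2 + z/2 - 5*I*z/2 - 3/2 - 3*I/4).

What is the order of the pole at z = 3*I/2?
1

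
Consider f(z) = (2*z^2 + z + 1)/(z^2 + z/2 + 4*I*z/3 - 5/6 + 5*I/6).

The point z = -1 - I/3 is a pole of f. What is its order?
Factor the denominator:
  z^2 + z/2 + 4*I*z/3 - 5/6 + 5*I/6 = (z + 1 + I/3)*(z - 1/2 + I)

The numerator P(z) = 2*z^2 + z + 1 has P(-1 - I/3) = 16/9 + I ≠ 0, so no factor of (z + 1 + I/3) cancels.
Near z = -1 - I/3 we can therefore write f(z) = g(z)/(z + 1 + I/3) with g analytic at -1 - I/3 and g(-1 - I/3) ≠ 0 (g is the numerator divided by the remaining denominator factors).

Hence z = -1 - I/3 is a pole of order 1.

Final answer: 1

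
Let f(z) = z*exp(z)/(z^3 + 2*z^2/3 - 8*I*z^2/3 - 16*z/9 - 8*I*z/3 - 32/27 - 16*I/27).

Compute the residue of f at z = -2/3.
Write f(z) = P(z)/Q(z) with P(z) = z*exp(z) and Q(z) = z^3 + 2*z^2/3 - 8*I*z^2/3 - 16*z/9 - 8*I*z/3 - 32/27 - 16*I/27.
The denominator factors as Q(z) = (z - 2/3 - 2*I)*(z + 2/3 - 2*I/3)*(z + 2/3), so z = -2/3 is a simple zero of Q and P is analytic there; z = -2/3 is therefore a simple pole and
  Res(f, z₀) = P(z₀)/Q'(z₀).

Q'(z) = 3*z^2 + 4*z/3 - 16*I*z/3 - 16/9 - 8*I/3, so Q'(-2/3) = -4/3 + 8*I/9.
P(-2/3) = -2*exp(-2/3)/3.

Res(f, -2/3) = (-2*exp(-2/3)/3)/(-4/3 + 8*I/9) = (9/26 + 3*I/13)*exp(-2/3)

Final answer: (9/26 + 3*I/13)*exp(-2/3)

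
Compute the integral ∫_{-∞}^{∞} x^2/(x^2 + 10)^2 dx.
sqrt(10)*pi/20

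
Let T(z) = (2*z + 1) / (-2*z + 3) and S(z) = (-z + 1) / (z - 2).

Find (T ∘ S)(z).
-z/(5*z - 8)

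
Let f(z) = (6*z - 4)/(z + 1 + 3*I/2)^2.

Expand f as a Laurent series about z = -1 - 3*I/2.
Put w = z - (-1 - 3*I/2), i.e. z = w - 1 - 3*I/2. The denominator is w^2, so it suffices to rewrite the numerator in powers of w.

P(z) = 6*z - 4
P(w - 1 - 3*I/2) = -10 - 9*I + 6*w

Dividing each term by w^2:
  f = (-10 - 9*I)/w^2 + 6/w

Substituting back w = z + 1 + 3*I/2:
  f(z) = (-10 - 9*I)/(z + 1 + 3*I/2)^2 + 6/(z + 1 + 3*I/2)

The series is finite because the numerator is a polynomial; the negative powers form the principal part, and the coefficient of 1/(z + 1 + 3*I/2) gives Res(f, -1 - 3*I/2) = 6.

Final answer: (-10 - 9*I)/(z + 1 + 3*I/2)^2 + 6/(z + 1 + 3*I/2)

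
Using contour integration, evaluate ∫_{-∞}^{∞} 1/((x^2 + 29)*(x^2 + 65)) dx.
pi*(-29*sqrt(65) + 65*sqrt(29))/67860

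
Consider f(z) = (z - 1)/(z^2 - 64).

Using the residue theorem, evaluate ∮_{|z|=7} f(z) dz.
By the residue theorem, ∮_C f(z) dz = 2πi · (sum of the residues of f at the poles inside |z| = 7).

The denominator factors as (z - 8)*(z + 8), so the singularities of f are simple poles at z = 8, z = -8.
  |8|² = 64 > 49 = 7², so this pole is outside the contour.
  |-8|² = 64 > 49 = 7², so this pole is outside the contour.

No pole lies inside the contour, so f is analytic on and inside C and the integral is 0 (Cauchy's theorem).

Final answer: 0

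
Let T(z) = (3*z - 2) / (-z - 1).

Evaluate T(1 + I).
-1 - I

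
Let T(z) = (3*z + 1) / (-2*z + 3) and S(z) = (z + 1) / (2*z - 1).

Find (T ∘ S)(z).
(T ∘ S)(z) = T(S(z)) = ((3)*S(z) + (1))/((-2)*S(z) + (3)). Multiply numerator and denominator by 2*z - 1:
  numerator:   (3)*(z + 1) + (1)*(2*z - 1) = 5*z + 2
  denominator: (-2)*(z + 1) + (3)*(2*z - 1) = 4*z - 5
(T ∘ S)(z) = (5*z + 2)/(4*z - 5)

Final answer: (5*z + 2)/(4*z - 5)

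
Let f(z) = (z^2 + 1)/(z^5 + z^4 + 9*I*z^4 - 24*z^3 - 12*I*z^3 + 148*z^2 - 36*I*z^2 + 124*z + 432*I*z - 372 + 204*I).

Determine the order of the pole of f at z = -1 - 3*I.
4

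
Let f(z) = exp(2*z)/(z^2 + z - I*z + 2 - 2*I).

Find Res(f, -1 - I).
(-1/10 + 3*I/10)*exp(-2 - 2*I)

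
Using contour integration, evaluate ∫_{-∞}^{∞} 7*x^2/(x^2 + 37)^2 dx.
Let f(z) = 7*z^2/(z^2 + 37)^2. The denominator has no real zeros and deg Q - deg P = 2 ≥ 2, so the integral of f over the upper semicircle |z| = R tends to 0 as R → ∞. Closing the contour in the upper half-plane,
  ∫_{-∞}^{∞} f(x) dx = 2πi · Σ Res(f, z_k)  over the poles with Im z_k > 0.

Zeros of the denominator: z^2 + 37 = 0 gives z = ±sqrt(37)*I.
Upper half-plane: z = sqrt(37)*I (a pole of order 2).

Write f(z) = g(z)/(z - sqrt(37)*I)^2 with g(z) = 7*z^2/(z + sqrt(37)*I)^2. For a double pole, Res(f, z₀) = g'(z₀):
  g'(z) = 14*sqrt(37)*I*z/(z + sqrt(37)*I)^3
  Res(f, sqrt(37)*I) = g'(sqrt(37)*I) = -7*sqrt(37)*I/148

∫_{-∞}^{∞} f(x) dx = 2πi · (-7*sqrt(37)*I/148) = 7*sqrt(37)*pi/74

Final answer: 7*sqrt(37)*pi/74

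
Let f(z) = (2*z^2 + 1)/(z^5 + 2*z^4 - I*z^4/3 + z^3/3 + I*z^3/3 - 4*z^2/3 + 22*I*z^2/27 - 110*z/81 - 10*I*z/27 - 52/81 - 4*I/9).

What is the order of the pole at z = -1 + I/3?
3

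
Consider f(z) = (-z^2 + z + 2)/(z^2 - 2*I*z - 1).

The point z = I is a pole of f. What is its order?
2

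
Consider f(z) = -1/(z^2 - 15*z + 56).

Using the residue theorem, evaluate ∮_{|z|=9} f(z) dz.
By the residue theorem, ∮_C f(z) dz = 2πi · (sum of the residues of f at the poles inside |z| = 9).

The denominator factors as (z - 8)*(z - 7), so the singularities of f are simple poles at z = 8, z = 7.
  |8|² = 64 < 81 = 9², so this pole is inside the contour.
  |7|² = 49 < 81 = 9², so this pole is inside the contour.

With P(z) = -1 and Q(z) = z^2 - 15*z + 56, each pole is simple, so Res(f, z₀) = P(z₀)/Q'(z₀) with Q'(z) = 2*z - 15.
  Res(f, 8) = P(8)/Q'(8) = (-1)/(1) = -1
  Res(f, 7) = P(7)/Q'(7) = (-1)/(-1) = 1

Sum of residues inside C: 0
∮_C f(z) dz = 2πi · (0) = 0

Final answer: 0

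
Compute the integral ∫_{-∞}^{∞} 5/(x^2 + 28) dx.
Let f(z) = 5/(z^2 + 28). The denominator has no real zeros and deg Q - deg P = 2 ≥ 2, so the integral of f over the upper semicircle |z| = R tends to 0 as R → ∞. Closing the contour in the upper half-plane,
  ∫_{-∞}^{∞} f(x) dx = 2πi · Σ Res(f, z_k)  over the poles with Im z_k > 0.

Zeros of the denominator: z^2 + 28 = 0 gives z = ±2*sqrt(7)*I.
Upper half-plane: z = 2*sqrt(7)*I (simple).

Each pole is a simple zero of Q(z) = z^2 + 28, so Res(f, z₀) = P(z₀)/Q'(z₀) with P(z) = 5, Q'(z) = 2*z:
  Res(f, 2*sqrt(7)*I) = (5)/(4*sqrt(7)*I) = -5*sqrt(7)*I/28

∫_{-∞}^{∞} f(x) dx = 2πi · (-5*sqrt(7)*I/28) = 5*sqrt(7)*pi/14

Final answer: 5*sqrt(7)*pi/14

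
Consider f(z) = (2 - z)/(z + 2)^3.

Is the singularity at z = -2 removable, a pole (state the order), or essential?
pole of order 3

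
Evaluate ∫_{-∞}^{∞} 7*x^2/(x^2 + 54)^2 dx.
7*sqrt(6)*pi/36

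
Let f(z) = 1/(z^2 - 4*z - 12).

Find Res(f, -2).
Write f(z) = P(z)/Q(z) with P(z) = 1 and Q(z) = z^2 - 4*z - 12.
The denominator factors as Q(z) = (z + 2)*(z - 6), so z = -2 is a simple zero of Q and P is analytic there; z = -2 is therefore a simple pole and
  Res(f, z₀) = P(z₀)/Q'(z₀).

Q'(z) = 2*z - 4, so Q'(-2) = -8.
P(-2) = 1.

Res(f, -2) = (1)/(-8) = -1/8

Final answer: -1/8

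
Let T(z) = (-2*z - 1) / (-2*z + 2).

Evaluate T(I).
Substitute z = I:
  numerator:   -2*(I) - 1 = -1 - 2*I
  denominator: -2*(I) + 2 = 2 - 2*I
T(I) = (-1 - 2*I)/(2 - 2*I); multiplying numerator and denominator by the conjugate 2 + 2*I gives (2 - 6*I)/8 = 1/4 - 3*I/4

Final answer: 1/4 - 3*I/4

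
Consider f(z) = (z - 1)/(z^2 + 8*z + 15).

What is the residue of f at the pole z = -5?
Write f(z) = P(z)/Q(z) with P(z) = z - 1 and Q(z) = z^2 + 8*z + 15.
The denominator factors as Q(z) = (z + 3)*(z + 5), so z = -5 is a simple zero of Q and P is analytic there; z = -5 is therefore a simple pole and
  Res(f, z₀) = P(z₀)/Q'(z₀).

Q'(z) = 2*z + 8, so Q'(-5) = -2.
P(-5) = -6.

Res(f, -5) = (-6)/(-2) = 3

Final answer: 3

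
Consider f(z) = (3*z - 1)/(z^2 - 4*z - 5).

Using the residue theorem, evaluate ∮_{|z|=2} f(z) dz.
By the residue theorem, ∮_C f(z) dz = 2πi · (sum of the residues of f at the poles inside |z| = 2).

The denominator factors as (z - 5)*(z + 1), so the singularities of f are simple poles at z = 5, z = -1.
  |5|² = 25 > 4 = 2², so this pole is outside the contour.
  |-1|² = 1 < 4 = 2², so this pole is inside the contour.

With P(z) = 3*z - 1 and Q(z) = z^2 - 4*z - 5, each pole is simple, so Res(f, z₀) = P(z₀)/Q'(z₀) with Q'(z) = 2*z - 4.
  Res(f, -1) = P(-1)/Q'(-1) = (-4)/(-6) = 2/3

∮_C f(z) dz = 2πi · (2/3) = 4*I*pi/3

Final answer: 4*I*pi/3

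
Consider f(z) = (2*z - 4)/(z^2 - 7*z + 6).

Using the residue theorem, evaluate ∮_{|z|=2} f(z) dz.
4*I*pi/5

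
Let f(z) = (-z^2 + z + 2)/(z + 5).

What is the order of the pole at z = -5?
Factor the denominator:
  z + 5 = (z + 5)

The numerator P(z) = -z^2 + z + 2 has P(-5) = -28 ≠ 0, so no factor of (z + 5) cancels.
Near z = -5 we can therefore write f(z) = g(z)/(z + 5) with g analytic at -5 and g(-5) ≠ 0 (g is just the numerator).

Hence z = -5 is a pole of order 1.

Final answer: 1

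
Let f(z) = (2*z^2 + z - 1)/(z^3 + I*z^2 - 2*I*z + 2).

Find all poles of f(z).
{-1 - I, -I, 1 + I}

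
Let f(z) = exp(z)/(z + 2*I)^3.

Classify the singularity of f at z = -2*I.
Write f(z) = g(z)/(z + 2*I)^3 with g(z) = exp(z).
g is entire and g(-2*I) = exp(-2*I) ≠ 0, so no factor of (z + 2*I) cancels: the Laurent expansion of f about z = -2*I starts at the power -3, i.e. lim_{z→z₀} (z - z₀)^3 f(z) = exp(-2*I) is finite and nonzero.
So z = -2*I is a pole of order 3.

Final answer: pole of order 3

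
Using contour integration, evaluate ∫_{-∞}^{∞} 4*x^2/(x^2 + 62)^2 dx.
Let f(z) = 4*z^2/(z^2 + 62)^2. The denominator has no real zeros and deg Q - deg P = 2 ≥ 2, so the integral of f over the upper semicircle |z| = R tends to 0 as R → ∞. Closing the contour in the upper half-plane,
  ∫_{-∞}^{∞} f(x) dx = 2πi · Σ Res(f, z_k)  over the poles with Im z_k > 0.

Zeros of the denominator: z^2 + 62 = 0 gives z = ±sqrt(62)*I.
Upper half-plane: z = sqrt(62)*I (a pole of order 2).

Write f(z) = g(z)/(z - sqrt(62)*I)^2 with g(z) = 4*z^2/(z + sqrt(62)*I)^2. For a double pole, Res(f, z₀) = g'(z₀):
  g'(z) = 8*sqrt(62)*I*z/(z + sqrt(62)*I)^3
  Res(f, sqrt(62)*I) = g'(sqrt(62)*I) = -sqrt(62)*I/62

∫_{-∞}^{∞} f(x) dx = 2πi · (-sqrt(62)*I/62) = sqrt(62)*pi/31

Final answer: sqrt(62)*pi/31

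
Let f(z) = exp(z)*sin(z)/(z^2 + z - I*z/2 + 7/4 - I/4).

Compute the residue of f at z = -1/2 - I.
Write f(z) = P(z)/Q(z) with P(z) = exp(z)*sin(z) and Q(z) = z^2 + z - I*z/2 + 7/4 - I/4.
The denominator factors as Q(z) = (z + 1/2 - 3*I/2)*(z + 1/2 + I), so z = -1/2 - I is a simple zero of Q and P is analytic there; z = -1/2 - I is therefore a simple pole and
  Res(f, z₀) = P(z₀)/Q'(z₀).

Q'(z) = 2*z + 1 - I/2, so Q'(-1/2 - I) = -5*I/2.
P(-1/2 - I) = -exp(-1/2 - I)*sin(1/2 + I).

Res(f, -1/2 - I) = (-exp(-1/2 - I)*sin(1/2 + I))/(-5*I/2) = -2*I*exp(-1/2 - I)*sin(1/2 + I)/5

Final answer: -2*I*exp(-1/2 - I)*sin(1/2 + I)/5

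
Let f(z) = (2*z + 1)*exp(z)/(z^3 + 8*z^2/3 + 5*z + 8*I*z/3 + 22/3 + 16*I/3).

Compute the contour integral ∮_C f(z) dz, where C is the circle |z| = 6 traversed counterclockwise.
pi*(-144/425 - 342*I/425)*exp(-2) + pi*(81/100 + 33*I/100)*exp(-1 + 2*I) + pi*(-801/1700 + 807*I/1700)*exp(1/3 - 2*I)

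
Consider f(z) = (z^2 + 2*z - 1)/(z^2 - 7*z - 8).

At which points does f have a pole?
The singularities of f are the zeros of the denominator. Factoring,
  z^2 - 7*z - 8 = (z + 1)*(z - 8)
so the candidates are z = -1, z = 8.

Check the numerator P(z) = z^2 + 2*z - 1 at each one:
  P(-1) = -2 ≠ 0, so z = -1 is a (simple) pole.
  P(8) = 79 ≠ 0, so z = 8 is a (simple) pole.

Poles of f: {-1, 8}

Final answer: {-1, 8}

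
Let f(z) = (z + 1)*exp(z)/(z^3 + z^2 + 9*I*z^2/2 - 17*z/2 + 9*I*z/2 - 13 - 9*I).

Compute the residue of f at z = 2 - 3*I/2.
Write f(z) = P(z)/Q(z) with P(z) = (z + 1)*exp(z) and Q(z) = z^3 + z^2 + 9*I*z^2/2 - 17*z/2 + 9*I*z/2 - 13 - 9*I.
The denominator factors as Q(z) = (z - 2 + 3*I/2)*(z + 1 + 3*I)*(z + 2), so z = 2 - 3*I/2 is a simple zero of Q and P is analytic there; z = 2 - 3*I/2 is therefore a simple pole and
  Res(f, z₀) = P(z₀)/Q'(z₀).

Q'(z) = 3*z^2 + 2*z + 9*I*z - 17/2 + 9*I/2, so Q'(2 - 3*I/2) = 57/4 + 3*I/2.
P(2 - 3*I/2) = (3 - 3*I/2)*exp(2 - 3*I/2).

Res(f, 2 - 3*I/2) = ((3 - 3*I/2)*exp(2 - 3*I/2))/(57/4 + 3*I/2) = (72/365 - 46*I/365)*exp(2 - 3*I/2)

Final answer: (72/365 - 46*I/365)*exp(2 - 3*I/2)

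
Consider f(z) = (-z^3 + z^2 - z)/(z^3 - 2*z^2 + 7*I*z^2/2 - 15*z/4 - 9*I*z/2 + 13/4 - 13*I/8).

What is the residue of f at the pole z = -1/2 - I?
-53/80 + 29*I/80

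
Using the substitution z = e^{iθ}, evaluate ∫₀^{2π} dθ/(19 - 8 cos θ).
2*sqrt(33)*pi/99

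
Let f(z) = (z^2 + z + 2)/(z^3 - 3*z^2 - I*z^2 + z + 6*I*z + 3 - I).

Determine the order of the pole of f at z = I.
2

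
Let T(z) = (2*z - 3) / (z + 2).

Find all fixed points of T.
T(z) = z means 2*z - 3 = z*(z + 2), i.e.
  z^2 + 3 = 0.
Discriminant: (0)^2 - 4*(1)*(3) = -12, so the roots are complex conjugates.
  z = (0 ± I*sqrt(12))/(2*(1))
Fixed points: {-sqrt(3)*I, sqrt(3)*I}

Final answer: {-sqrt(3)*I, sqrt(3)*I}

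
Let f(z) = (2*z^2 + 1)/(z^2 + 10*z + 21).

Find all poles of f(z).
The singularities of f are the zeros of the denominator. Factoring,
  z^2 + 10*z + 21 = (z + 7)*(z + 3)
so the candidates are z = -7, z = -3.

Check the numerator P(z) = 2*z^2 + 1 at each one:
  P(-7) = 99 ≠ 0, so z = -7 is a (simple) pole.
  P(-3) = 19 ≠ 0, so z = -3 is a (simple) pole.

Poles of f: {-7, -3}

Final answer: {-7, -3}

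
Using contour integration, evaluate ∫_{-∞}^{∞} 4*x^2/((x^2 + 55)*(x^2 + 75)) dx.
Let f(z) = 4*z^2/((z^2 + 55)*(z^2 + 75)). The denominator has no real zeros and deg Q - deg P = 2 ≥ 2, so the integral of f over the upper semicircle |z| = R tends to 0 as R → ∞. Closing the contour in the upper half-plane,
  ∫_{-∞}^{∞} f(x) dx = 2πi · Σ Res(f, z_k)  over the poles with Im z_k > 0.

Zeros of the denominator: z^2 + 75 = 0 gives z = ±5*sqrt(3)*I; z^2 + 55 = 0 gives z = ±sqrt(55)*I.
Upper half-plane: z = 5*sqrt(3)*I, z = sqrt(55)*I (simple).

Each pole is a simple zero of Q(z) = z^4 + 130*z^2 + 4125, so Res(f, z₀) = P(z₀)/Q'(z₀) with P(z) = 4*z^2, Q'(z) = 4*z^3 + 260*z:
  Res(f, 5*sqrt(3)*I) = (-300)/(-200*sqrt(3)*I) = -sqrt(3)*I/2
  Res(f, sqrt(55)*I) = (-220)/(40*sqrt(55)*I) = sqrt(55)*I/10

Sum of residues: I*(-5*sqrt(3) + sqrt(55))/10
∫_{-∞}^{∞} f(x) dx = 2πi · (I*(-5*sqrt(3) + sqrt(55))/10) = pi*(-sqrt(55) + 5*sqrt(3))/5

Final answer: pi*(-sqrt(55) + 5*sqrt(3))/5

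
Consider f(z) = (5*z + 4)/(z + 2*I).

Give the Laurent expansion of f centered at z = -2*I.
Put w = z - (-2*I), i.e. z = w - 2*I. The denominator is w, so it suffices to rewrite the numerator in powers of w.

P(z) = 5*z + 4
P(w - 2*I) = 4 - 10*I + 5*w

Dividing each term by w:
  f = (4 - 10*I)/w + 5

Substituting back w = z + 2*I:
  f(z) = (4 - 10*I)/(z + 2*I) + 5

The series is finite because the numerator is a polynomial; the negative powers form the principal part, and the coefficient of 1/(z + 2*I) gives Res(f, -2*I) = 4 - 10*I.

Final answer: (4 - 10*I)/(z + 2*I) + 5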